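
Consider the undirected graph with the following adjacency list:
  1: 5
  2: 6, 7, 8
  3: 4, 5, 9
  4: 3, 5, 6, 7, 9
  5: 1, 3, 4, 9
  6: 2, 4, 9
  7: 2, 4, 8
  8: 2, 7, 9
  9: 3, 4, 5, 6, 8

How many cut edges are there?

1

The edges on the cycle 4-9-8-7-4 are not bridges since each lies on that cycle.
But removing 5-1 disconnects 5 from 1 — this is a bridge.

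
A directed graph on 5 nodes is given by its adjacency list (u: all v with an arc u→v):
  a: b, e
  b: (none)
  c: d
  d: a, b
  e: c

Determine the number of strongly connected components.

{a, c, d, e} are all mutually reachable — one SCC of size 4.
{b} is an SCC by itself.
That gives 2 strongly connected components.

2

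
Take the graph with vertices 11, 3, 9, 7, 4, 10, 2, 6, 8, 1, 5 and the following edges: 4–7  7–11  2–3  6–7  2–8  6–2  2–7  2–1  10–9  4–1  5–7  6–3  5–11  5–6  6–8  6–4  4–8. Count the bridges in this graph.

1

The edges on the cycle 6-4-8-2-6 are not bridges since each lies on that cycle.
But removing 10–9 disconnects 10 from 9 — this is a bridge.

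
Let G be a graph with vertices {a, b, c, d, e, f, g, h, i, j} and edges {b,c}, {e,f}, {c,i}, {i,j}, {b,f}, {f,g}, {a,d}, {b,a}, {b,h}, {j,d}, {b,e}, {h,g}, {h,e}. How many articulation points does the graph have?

Removing b increases the component count from 1 to 2, so b is a cut vertex.
By contrast removing i leaves 1 component; it is not a cut vertex. No other vertex is a cut vertex either.

1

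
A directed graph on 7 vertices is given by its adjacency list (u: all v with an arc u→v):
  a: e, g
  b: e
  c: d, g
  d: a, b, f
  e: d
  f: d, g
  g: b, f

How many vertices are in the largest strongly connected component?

{a, b, d, e, f, g} are all mutually reachable — one SCC of size 6.
{c} is an SCC by itself.
The largest has 6 vertices.

6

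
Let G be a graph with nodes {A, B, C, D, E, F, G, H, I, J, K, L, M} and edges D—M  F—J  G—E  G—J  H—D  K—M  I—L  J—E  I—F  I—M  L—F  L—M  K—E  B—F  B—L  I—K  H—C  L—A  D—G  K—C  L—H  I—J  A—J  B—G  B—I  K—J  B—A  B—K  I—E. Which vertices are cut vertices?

Removing K, for instance, still leaves 1 component. No single vertex removal increases the component count — the graph has no articulation points.

none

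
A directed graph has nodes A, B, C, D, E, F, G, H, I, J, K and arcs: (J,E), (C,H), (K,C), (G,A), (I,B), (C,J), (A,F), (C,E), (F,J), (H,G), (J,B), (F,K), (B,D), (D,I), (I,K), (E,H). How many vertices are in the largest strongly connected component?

{A, B, C, D, E, F, G, H, I, J, K} are all mutually reachable — one SCC of size 11.
The largest has 11 vertices.

11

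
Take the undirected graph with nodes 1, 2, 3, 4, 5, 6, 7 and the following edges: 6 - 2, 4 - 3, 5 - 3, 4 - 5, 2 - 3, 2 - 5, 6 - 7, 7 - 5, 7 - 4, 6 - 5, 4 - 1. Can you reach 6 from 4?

From 4 we can reach 1, 2, 3, 4, 5, 6, 7, which includes 6.

Yes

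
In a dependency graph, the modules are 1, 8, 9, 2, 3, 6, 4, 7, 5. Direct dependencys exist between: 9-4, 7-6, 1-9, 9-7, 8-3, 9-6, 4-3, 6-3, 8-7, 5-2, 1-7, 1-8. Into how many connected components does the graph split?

2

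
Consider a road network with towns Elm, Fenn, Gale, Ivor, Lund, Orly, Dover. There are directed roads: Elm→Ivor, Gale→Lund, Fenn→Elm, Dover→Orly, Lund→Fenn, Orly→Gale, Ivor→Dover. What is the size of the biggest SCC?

{Elm, Fenn, Gale, Ivor, Lund, Orly, Dover} are all mutually reachable — one SCC of size 7.
The largest has 7 vertices.

7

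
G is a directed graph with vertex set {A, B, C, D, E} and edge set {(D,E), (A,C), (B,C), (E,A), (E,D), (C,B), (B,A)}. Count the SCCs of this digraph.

{A, B, C} are all mutually reachable — one SCC of size 3.
{D, E} are all mutually reachable — one SCC of size 2.
That gives 2 strongly connected components.

2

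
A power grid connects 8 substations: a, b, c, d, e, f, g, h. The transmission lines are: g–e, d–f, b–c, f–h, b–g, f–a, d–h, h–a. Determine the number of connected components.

2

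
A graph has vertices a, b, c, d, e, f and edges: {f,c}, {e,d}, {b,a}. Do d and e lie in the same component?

Yes

From d we can reach d, e, which includes e.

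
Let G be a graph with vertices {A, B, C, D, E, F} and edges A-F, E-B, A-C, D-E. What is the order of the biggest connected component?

Starting from B we can reach B, D, E. That is one component of size 3.
Starting from A we can reach A, C, F. That is one component of size 3.
The largest has 3 vertices.

3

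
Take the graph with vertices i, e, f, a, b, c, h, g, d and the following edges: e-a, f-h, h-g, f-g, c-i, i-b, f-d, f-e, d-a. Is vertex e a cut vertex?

No

Deleting e leaves 2 components (was 2), so e is not a cut vertex.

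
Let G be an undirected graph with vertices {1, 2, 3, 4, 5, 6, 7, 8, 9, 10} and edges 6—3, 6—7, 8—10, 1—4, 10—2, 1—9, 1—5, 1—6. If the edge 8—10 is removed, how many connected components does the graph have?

3

Before removal there are 2 components.
8—10 is a bridge — removing it separates 8's side from 10's side.
After removal: 3 components.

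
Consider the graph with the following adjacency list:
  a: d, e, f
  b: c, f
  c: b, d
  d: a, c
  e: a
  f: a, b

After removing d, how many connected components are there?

1

With d gone, the remaining components are: {a, b, c, e, f}.
That is 1 component.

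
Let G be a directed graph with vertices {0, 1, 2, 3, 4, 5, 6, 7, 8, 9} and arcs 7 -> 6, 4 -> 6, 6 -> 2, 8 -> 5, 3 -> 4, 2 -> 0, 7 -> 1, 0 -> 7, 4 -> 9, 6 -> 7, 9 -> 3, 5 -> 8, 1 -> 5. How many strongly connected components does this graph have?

4

{0, 2, 6, 7} are all mutually reachable — one SCC of size 4.
{3, 4, 9} are all mutually reachable — one SCC of size 3.
{5, 8} are all mutually reachable — one SCC of size 2.
{1} is an SCC by itself.
That gives 4 strongly connected components.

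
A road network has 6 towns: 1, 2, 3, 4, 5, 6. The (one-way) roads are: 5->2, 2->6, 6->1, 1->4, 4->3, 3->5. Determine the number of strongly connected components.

1

{1, 2, 3, 4, 5, 6} are all mutually reachable — one SCC of size 6.
That gives 1 strongly connected component.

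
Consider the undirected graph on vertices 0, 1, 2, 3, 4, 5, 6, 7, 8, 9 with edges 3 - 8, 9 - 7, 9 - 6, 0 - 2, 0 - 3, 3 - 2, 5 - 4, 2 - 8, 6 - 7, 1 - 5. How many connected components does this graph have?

Starting from 1 we can reach 1, 4, 5. That is one component of size 3.
Starting from 6 we can reach 6, 7, 9. That is one component of size 3.
Starting from 0 we can reach 0, 2, 3, 8. That is one component of size 4.
Total: 3 components.

3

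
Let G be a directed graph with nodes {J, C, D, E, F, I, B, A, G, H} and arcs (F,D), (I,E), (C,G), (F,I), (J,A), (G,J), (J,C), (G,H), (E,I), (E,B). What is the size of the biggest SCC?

{C, G, J} are all mutually reachable — one SCC of size 3.
{E, I} are all mutually reachable — one SCC of size 2.
{H} is an SCC by itself.
{A} is an SCC by itself.
{B} is an SCC by itself.
(and 2 more singleton SCCs)
The largest has 3 vertices.

3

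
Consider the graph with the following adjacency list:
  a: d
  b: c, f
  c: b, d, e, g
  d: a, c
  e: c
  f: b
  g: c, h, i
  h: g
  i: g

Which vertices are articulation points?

b, c, d, g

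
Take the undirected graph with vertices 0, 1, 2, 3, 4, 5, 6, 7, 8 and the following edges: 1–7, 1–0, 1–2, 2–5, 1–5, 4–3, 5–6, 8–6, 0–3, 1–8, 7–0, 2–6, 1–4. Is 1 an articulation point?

Deleting 1 raises the number of components from 1 to 2, so 1 is a cut vertex.

Yes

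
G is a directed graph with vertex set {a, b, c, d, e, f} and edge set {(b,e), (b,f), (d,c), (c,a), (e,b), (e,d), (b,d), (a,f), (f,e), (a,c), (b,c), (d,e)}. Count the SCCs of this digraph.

{a, b, c, d, e, f} are all mutually reachable — one SCC of size 6.
That gives 1 strongly connected component.

1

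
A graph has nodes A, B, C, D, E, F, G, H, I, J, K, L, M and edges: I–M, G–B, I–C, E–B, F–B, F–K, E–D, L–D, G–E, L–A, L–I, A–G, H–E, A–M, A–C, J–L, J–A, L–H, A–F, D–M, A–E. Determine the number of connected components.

1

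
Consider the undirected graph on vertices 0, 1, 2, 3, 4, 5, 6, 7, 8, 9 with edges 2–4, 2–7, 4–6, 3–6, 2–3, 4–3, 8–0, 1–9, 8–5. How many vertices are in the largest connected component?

5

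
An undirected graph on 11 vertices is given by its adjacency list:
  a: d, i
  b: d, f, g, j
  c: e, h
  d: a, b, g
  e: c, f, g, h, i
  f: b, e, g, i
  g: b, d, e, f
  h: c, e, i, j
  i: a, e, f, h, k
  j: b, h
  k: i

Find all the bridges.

The edges on the cycle i-f-b-j-h-i are not bridges since each lies on that cycle.
But removing k-i disconnects k from i — this is a bridge.

i-k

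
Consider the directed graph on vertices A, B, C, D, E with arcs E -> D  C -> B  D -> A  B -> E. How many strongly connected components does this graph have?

5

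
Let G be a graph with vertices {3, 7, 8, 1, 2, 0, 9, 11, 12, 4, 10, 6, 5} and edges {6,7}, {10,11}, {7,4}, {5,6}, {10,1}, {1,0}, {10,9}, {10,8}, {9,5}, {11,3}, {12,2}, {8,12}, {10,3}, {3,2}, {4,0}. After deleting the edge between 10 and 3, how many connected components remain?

1

10 and 3 are still connected via 10-11-3, so the component count stays at 1.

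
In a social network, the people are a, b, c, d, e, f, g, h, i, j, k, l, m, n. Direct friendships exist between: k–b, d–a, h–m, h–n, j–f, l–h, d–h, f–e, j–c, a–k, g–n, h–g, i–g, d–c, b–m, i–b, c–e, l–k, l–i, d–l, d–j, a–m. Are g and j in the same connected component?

Yes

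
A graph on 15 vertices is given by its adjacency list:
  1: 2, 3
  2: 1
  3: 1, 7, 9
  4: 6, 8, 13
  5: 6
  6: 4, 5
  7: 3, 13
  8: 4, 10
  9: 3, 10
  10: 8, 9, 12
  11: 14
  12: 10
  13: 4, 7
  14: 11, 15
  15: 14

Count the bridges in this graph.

7

The edges on the cycle 4-13-7-3-9-10-8-4 are not bridges since each lies on that cycle.
But removing 10-12 disconnects 10 from 12; removing 2-1 disconnects 2 from 1; removing 4-6 disconnects 4 from 6; removing 14-11 disconnects 14 from 11 — these are bridges.
In total 7 edges are bridges.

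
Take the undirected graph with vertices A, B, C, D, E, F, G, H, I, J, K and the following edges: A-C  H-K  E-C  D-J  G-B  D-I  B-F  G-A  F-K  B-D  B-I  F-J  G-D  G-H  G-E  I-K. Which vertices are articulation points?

G

Removing G increases the component count from 1 to 2, so G is a cut vertex.
By contrast removing K leaves 1 component; it is not a cut vertex. No other vertex is a cut vertex either.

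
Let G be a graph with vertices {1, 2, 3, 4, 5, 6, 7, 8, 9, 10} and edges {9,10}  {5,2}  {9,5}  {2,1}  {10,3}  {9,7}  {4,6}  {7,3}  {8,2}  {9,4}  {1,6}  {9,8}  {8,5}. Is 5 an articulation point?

No

Deleting 5 leaves 1 component (was 1) (its neighbors 2, 8, 9 remain connected to each other), so 5 is not a cut vertex.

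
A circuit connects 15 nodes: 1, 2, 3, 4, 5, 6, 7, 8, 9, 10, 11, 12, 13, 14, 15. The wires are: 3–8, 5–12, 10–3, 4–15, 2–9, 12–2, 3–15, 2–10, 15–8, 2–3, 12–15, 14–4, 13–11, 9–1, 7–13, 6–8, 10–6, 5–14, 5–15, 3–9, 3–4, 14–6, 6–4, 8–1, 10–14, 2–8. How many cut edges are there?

2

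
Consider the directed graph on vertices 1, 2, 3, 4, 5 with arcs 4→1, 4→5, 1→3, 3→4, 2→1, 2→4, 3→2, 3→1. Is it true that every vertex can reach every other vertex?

There is no directed path from 5 to 2, so the graph is not strongly connected.

No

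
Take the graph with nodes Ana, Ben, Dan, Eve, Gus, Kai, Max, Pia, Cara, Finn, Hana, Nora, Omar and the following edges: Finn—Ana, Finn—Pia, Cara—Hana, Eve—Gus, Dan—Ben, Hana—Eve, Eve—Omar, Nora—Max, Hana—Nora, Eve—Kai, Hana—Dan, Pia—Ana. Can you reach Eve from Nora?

Yes

From Nora we can reach Ben, Dan, Eve, Gus, Kai, Max, Cara, Hana, Nora, Omar, which includes Eve.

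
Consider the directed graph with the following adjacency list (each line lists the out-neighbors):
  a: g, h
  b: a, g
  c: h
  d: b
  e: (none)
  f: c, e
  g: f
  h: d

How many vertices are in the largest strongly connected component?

7

{a, b, c, d, f, g, h} are all mutually reachable — one SCC of size 7.
{e} is an SCC by itself.
The largest has 7 vertices.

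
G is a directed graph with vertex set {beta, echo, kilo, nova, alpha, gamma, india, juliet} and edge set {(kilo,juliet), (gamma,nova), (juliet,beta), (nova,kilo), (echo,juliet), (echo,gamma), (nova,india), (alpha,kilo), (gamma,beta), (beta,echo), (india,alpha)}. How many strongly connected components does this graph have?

1

{beta, echo, kilo, nova, alpha, gamma, india, juliet} are all mutually reachable — one SCC of size 8.
That gives 1 strongly connected component.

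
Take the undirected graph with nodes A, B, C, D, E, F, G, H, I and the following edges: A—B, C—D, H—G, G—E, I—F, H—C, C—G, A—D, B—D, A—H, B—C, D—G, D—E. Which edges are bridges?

F-I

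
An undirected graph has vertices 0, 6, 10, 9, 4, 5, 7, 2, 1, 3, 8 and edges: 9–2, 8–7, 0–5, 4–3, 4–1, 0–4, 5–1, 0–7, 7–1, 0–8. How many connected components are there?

4

6 is isolated — a component by itself.
10 is isolated — a component by itself.
Starting from 2 we can reach 2, 9. That is one component of size 2.
Starting from 0 we can reach 0, 1, 3, 4, 5, 7, 8. That is one component of size 7.
Total: 4 components.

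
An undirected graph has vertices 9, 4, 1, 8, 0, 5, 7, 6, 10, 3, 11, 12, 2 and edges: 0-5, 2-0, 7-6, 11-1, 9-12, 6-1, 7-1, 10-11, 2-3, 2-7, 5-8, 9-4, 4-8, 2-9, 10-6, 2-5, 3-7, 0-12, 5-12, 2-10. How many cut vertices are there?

Removing 2 increases the component count from 1 to 2, so 2 is a cut vertex.
By contrast removing 0 leaves 1 component; it is not a cut vertex. No other vertex is a cut vertex either.

1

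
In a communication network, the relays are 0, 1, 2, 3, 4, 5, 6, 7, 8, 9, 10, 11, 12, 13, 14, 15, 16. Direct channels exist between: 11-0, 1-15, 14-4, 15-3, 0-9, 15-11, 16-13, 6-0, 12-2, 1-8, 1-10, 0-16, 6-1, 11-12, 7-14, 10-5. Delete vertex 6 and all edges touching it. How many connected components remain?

2

With 6 gone, the remaining components are: {4, 7, 14}; {0, 1, 2, 3, 5, 8, 9, 10, 11, 12, 13, 15, 16}.
That is 2 components.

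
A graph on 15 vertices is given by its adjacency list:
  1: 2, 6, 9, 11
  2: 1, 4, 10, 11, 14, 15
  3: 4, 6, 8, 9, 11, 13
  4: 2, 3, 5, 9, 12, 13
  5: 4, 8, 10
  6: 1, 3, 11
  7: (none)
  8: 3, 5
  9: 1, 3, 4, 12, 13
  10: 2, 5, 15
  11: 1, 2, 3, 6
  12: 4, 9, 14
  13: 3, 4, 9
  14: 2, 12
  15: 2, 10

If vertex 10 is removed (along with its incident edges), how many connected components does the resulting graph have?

With 10 gone, the remaining components are: {7}; {1, 2, 3, 4, 5, 6, 8, 9, 11, 12, 13, 14, 15}.
That is 2 components.

2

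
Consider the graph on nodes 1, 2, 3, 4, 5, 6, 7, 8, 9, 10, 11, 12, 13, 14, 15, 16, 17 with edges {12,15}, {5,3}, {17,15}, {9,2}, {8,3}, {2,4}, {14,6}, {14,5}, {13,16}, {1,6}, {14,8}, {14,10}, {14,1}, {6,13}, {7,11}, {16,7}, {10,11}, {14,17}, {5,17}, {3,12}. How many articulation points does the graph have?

Removing 2 increases the component count from 2 to 3, so 2 is a cut vertex.
Removing 14 increases the component count from 2 to 3, so 14 is a cut vertex.
By contrast removing 12 leaves 2 components; it is not a cut vertex. No other vertex is a cut vertex either.

2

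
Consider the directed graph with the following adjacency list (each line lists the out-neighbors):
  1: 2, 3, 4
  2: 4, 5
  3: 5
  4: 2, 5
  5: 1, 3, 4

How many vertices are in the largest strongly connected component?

{1, 2, 3, 4, 5} are all mutually reachable — one SCC of size 5.
The largest has 5 vertices.

5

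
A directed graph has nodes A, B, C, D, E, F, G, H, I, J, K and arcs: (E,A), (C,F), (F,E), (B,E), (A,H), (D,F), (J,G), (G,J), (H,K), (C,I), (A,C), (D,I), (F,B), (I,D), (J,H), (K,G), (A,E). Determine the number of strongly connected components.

{A, B, C, D, E, F, I} are all mutually reachable — one SCC of size 7.
{G, H, J, K} are all mutually reachable — one SCC of size 4.
That gives 2 strongly connected components.

2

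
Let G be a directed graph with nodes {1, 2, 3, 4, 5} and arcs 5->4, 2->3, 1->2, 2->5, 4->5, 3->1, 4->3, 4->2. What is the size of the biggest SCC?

5

{1, 2, 3, 4, 5} are all mutually reachable — one SCC of size 5.
The largest has 5 vertices.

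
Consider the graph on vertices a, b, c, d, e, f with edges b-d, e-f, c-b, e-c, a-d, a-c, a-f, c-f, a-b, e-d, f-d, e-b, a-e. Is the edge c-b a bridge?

After removing c-b, the path c-a-b still connects them, so the edge is not a bridge.

No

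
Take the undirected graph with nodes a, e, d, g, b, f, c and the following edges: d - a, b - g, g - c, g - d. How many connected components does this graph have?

e is isolated — a component by itself.
f is isolated — a component by itself.
Starting from a we can reach a, b, c, d, g. That is one component of size 5.
Total: 3 components.

3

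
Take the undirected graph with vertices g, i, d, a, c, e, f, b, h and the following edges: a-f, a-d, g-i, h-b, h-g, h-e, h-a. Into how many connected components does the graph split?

c is isolated — a component by itself.
Starting from a we can reach a, b, d, e, f, g, h, i. That is one component of size 8.
Total: 2 components.

2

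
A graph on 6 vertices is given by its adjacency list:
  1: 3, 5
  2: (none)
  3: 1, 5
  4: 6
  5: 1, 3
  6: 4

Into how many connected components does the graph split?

2 is isolated — a component by itself.
Starting from 4 we can reach 4, 6. That is one component of size 2.
Starting from 1 we can reach 1, 3, 5. That is one component of size 3.
Total: 3 components.

3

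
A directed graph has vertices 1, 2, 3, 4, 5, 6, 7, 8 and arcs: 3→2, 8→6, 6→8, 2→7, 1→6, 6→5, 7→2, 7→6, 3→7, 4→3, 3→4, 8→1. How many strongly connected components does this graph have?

4

{1, 6, 8} are all mutually reachable — one SCC of size 3.
{3, 4} are all mutually reachable — one SCC of size 2.
{2, 7} are all mutually reachable — one SCC of size 2.
{5} is an SCC by itself.
That gives 4 strongly connected components.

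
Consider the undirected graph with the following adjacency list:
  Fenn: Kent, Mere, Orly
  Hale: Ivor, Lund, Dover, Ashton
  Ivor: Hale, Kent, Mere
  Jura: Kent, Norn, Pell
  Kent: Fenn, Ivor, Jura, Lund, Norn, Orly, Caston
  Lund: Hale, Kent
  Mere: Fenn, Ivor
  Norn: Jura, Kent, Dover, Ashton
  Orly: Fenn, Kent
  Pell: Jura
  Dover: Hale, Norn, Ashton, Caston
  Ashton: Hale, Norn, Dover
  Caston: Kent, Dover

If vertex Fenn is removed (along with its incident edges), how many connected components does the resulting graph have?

1

With Fenn gone, the remaining components are: {Hale, Ivor, Jura, Kent, Lund, Mere, Norn, Orly, Pell, Dover, Ashton, Caston}.
That is 1 component.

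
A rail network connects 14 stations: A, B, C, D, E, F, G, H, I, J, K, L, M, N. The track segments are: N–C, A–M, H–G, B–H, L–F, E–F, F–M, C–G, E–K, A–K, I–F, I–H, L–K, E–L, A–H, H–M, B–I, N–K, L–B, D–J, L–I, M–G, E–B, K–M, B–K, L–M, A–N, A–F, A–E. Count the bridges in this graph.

1

The edges on the cycle E-L-B-I-F-E are not bridges since each lies on that cycle.
But removing D–J disconnects D from J — this is a bridge.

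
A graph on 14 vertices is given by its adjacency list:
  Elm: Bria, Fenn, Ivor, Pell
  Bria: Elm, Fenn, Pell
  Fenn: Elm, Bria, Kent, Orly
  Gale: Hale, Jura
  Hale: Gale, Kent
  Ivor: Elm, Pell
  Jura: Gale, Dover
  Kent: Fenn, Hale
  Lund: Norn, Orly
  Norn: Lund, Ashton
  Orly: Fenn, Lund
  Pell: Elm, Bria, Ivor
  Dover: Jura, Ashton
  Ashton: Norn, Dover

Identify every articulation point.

Fenn

Removing Fenn increases the component count from 1 to 2, so Fenn is a cut vertex.
By contrast removing Ashton leaves 1 component; it is not a cut vertex. No other vertex is a cut vertex either.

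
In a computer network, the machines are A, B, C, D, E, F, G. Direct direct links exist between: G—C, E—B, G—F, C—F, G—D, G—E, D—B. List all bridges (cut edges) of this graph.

none

The edges on the cycle G-C-F-G are not bridges since each lies on that cycle.
Every edge lies on some cycle, so there are no bridges.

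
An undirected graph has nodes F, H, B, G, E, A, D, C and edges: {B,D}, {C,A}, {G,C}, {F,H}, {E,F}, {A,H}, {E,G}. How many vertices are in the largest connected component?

6

Starting from B we can reach B, D. That is one component of size 2.
Starting from A we can reach A, C, E, F, G, H. That is one component of size 6.
The largest has 6 vertices.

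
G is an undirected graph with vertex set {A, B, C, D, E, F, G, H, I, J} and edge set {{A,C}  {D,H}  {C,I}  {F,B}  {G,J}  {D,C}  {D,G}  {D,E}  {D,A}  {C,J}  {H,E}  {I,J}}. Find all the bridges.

B-F

The edges on the cycle D-H-E-D are not bridges since each lies on that cycle.
But removing F—B disconnects F from B — this is a bridge.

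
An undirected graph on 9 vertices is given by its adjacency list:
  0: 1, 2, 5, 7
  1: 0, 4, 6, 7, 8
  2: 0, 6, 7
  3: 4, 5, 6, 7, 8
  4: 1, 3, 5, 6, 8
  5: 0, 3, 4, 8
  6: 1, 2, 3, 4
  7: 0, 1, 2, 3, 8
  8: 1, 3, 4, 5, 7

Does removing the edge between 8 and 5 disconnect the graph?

After removing 8-5, the path 8-4-5 still connects them, so the edge is not a bridge.

No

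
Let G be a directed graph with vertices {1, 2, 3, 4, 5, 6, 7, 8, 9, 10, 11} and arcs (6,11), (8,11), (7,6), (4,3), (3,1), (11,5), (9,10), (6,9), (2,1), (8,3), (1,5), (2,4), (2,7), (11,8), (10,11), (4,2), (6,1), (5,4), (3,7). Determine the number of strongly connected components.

{1, 2, 3, 4, 5, 6, 7, 8, 9, 10, 11} are all mutually reachable — one SCC of size 11.
That gives 1 strongly connected component.

1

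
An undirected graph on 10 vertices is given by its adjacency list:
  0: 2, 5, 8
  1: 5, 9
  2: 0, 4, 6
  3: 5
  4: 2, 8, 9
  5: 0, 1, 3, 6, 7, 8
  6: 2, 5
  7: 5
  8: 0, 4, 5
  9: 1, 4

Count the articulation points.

Removing 5 increases the component count from 1 to 3, so 5 is a cut vertex.
By contrast removing 7 leaves 1 component; it is not a cut vertex. No other vertex is a cut vertex either.

1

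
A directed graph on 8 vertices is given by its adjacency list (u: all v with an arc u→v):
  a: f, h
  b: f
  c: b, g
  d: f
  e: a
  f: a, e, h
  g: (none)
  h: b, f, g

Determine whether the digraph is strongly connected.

No

There is no directed path from c to d, so the graph is not strongly connected.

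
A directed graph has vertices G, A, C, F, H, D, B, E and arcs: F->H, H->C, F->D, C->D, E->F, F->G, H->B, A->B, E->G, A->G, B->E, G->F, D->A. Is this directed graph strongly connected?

Yes

From E we can reach every vertex (A, B, C, D, E, F, G, H), and every vertex can reach E (A, B, C, D, E, F, G, H). So the whole graph is one strongly connected component.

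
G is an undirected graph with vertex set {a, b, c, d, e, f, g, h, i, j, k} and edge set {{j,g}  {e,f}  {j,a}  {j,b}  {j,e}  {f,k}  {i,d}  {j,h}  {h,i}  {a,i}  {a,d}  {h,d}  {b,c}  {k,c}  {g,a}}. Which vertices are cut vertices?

j

Removing j increases the component count from 1 to 2, so j is a cut vertex.
By contrast removing a leaves 1 component; it is not a cut vertex. No other vertex is a cut vertex either.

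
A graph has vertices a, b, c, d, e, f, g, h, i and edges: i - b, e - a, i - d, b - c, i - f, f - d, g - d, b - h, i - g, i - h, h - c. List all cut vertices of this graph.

Removing i increases the component count from 2 to 3, so i is a cut vertex.
By contrast removing e leaves 2 components; it is not a cut vertex. No other vertex is a cut vertex either.

i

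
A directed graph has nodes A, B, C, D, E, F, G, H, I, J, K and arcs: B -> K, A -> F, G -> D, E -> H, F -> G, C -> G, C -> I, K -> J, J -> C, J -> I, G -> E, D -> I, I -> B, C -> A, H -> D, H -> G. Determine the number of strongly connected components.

{A, B, C, D, E, F, G, H, I, J, K} are all mutually reachable — one SCC of size 11.
That gives 1 strongly connected component.

1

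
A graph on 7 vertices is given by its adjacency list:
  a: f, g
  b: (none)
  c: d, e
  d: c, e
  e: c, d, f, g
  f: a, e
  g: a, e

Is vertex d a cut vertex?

Deleting d leaves 2 components (was 2), so d is not a cut vertex.

No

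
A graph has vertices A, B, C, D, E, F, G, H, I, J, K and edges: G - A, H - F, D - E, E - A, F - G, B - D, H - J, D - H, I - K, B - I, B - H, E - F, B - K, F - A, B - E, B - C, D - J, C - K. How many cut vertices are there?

1

Removing B increases the component count from 1 to 2, so B is a cut vertex.
By contrast removing J leaves 1 component; it is not a cut vertex. No other vertex is a cut vertex either.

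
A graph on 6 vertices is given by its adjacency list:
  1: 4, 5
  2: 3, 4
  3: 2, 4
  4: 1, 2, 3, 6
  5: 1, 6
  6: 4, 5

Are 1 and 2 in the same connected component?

Yes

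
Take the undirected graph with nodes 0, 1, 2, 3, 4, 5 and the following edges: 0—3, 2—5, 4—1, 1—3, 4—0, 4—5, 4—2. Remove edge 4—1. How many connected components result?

4 and 1 are still connected via 4-0-3-1, so the component count stays at 1.

1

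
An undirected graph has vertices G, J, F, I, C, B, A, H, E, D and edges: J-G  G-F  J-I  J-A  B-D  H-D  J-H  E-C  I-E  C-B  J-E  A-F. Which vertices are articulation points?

J

Removing J increases the component count from 1 to 2, so J is a cut vertex.
By contrast removing B leaves 1 component; it is not a cut vertex. No other vertex is a cut vertex either.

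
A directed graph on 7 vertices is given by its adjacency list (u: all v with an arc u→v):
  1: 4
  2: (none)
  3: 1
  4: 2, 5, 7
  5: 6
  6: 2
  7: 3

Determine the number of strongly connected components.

4

{1, 3, 4, 7} are all mutually reachable — one SCC of size 4.
{5} is an SCC by itself.
{2} is an SCC by itself.
{6} is an SCC by itself.
That gives 4 strongly connected components.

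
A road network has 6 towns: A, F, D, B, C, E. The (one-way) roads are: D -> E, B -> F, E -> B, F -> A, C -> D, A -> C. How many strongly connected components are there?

{A, B, C, D, E, F} are all mutually reachable — one SCC of size 6.
That gives 1 strongly connected component.

1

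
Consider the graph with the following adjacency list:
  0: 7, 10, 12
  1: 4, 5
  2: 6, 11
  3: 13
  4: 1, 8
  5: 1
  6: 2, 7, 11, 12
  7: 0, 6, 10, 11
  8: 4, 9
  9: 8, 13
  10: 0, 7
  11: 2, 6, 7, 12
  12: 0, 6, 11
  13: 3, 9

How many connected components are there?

Starting from 0 we can reach 0, 2, 6, 7, 10, 11, 12. That is one component of size 7.
Starting from 1 we can reach 1, 3, 4, 5, 8, 9, 13. That is one component of size 7.
Total: 2 components.

2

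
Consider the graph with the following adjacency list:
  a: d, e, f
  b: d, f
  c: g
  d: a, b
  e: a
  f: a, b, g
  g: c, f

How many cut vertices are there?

3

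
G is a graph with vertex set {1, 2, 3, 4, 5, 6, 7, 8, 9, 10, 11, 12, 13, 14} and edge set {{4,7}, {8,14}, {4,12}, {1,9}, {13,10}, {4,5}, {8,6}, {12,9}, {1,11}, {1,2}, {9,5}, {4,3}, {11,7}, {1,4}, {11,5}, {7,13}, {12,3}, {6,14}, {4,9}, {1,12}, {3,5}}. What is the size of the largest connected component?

11

Starting from 6 we can reach 6, 8, 14. That is one component of size 3.
Starting from 1 we can reach 1, 2, 3, 4, 5, 7, 9, 10, 11, 12, 13. That is one component of size 11.
The largest has 11 vertices.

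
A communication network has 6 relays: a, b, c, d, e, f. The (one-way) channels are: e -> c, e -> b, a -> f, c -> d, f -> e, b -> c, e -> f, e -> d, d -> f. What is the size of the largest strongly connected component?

{b, c, d, e, f} are all mutually reachable — one SCC of size 5.
{a} is an SCC by itself.
The largest has 5 vertices.

5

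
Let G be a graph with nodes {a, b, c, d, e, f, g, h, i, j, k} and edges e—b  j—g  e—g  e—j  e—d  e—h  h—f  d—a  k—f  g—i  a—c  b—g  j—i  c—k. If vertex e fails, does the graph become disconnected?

Deleting e raises the number of components from 1 to 2, so e is a cut vertex.

Yes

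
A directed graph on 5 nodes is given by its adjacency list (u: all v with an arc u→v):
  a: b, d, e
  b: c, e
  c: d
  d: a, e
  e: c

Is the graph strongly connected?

From c we can reach every vertex (a, b, c, d, e), and every vertex can reach c (a, b, c, d, e). So the whole graph is one strongly connected component.

Yes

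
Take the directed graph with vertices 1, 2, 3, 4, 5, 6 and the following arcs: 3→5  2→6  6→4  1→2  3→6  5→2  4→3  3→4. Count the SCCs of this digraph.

2

{2, 3, 4, 5, 6} are all mutually reachable — one SCC of size 5.
{1} is an SCC by itself.
That gives 2 strongly connected components.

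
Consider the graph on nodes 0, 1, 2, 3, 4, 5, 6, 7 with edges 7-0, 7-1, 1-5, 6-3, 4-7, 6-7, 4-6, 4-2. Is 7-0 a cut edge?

Removing 7-0 leaves no path between 7 and 0: the component count goes from 1 to 2. So it is a bridge.

Yes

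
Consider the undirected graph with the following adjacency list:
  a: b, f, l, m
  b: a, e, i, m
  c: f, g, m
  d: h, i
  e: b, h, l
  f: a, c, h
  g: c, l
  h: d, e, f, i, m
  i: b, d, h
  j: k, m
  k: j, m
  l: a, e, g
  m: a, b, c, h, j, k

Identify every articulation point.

Removing m increases the component count from 1 to 2, so m is a cut vertex.
By contrast removing g leaves 1 component; it is not a cut vertex. No other vertex is a cut vertex either.

m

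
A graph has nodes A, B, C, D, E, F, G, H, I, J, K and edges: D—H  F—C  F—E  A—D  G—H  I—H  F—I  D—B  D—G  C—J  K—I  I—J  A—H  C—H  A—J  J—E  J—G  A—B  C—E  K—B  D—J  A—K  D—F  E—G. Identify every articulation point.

Removing A, for instance, still leaves 1 component. No single vertex removal increases the component count — the graph has no articulation points.

none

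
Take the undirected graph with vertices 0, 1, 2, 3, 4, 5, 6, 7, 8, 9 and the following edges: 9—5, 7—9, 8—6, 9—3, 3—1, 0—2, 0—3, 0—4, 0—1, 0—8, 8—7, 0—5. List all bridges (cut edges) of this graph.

0-2, 0-4, 6-8

The edges on the cycle 0-8-7-9-3-1-0 are not bridges since each lies on that cycle.
But removing 8—6 disconnects 8 from 6; removing 4—0 disconnects 4 from 0; removing 2—0 disconnects 2 from 0 — these are bridges.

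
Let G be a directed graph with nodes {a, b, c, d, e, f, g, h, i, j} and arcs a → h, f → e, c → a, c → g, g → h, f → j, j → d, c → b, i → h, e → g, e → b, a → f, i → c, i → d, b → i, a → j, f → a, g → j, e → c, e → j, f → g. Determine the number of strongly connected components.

5

{a, b, c, e, f, i} are all mutually reachable — one SCC of size 6.
{g} is an SCC by itself.
{j} is an SCC by itself.
{d} is an SCC by itself.
{h} is an SCC by itself.
That gives 5 strongly connected components.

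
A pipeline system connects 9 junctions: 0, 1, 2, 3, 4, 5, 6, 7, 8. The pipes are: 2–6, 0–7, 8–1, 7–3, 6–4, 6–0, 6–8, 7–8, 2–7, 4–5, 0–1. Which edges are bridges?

The edges on the cycle 6-0-1-8-6 are not bridges since each lies on that cycle.
But removing 4–5 disconnects 4 from 5; removing 4–6 disconnects 4 from 6; removing 7–3 disconnects 7 from 3 — these are bridges.

3-7, 4-5, 4-6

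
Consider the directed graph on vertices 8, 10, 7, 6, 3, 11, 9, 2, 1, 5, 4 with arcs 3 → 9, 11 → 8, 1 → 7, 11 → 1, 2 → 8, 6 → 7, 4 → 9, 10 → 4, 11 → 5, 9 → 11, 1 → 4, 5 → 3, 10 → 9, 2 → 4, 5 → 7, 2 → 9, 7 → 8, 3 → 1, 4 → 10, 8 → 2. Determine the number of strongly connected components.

{1, 2, 3, 4, 5, 7, 8, 9, 10, 11} are all mutually reachable — one SCC of size 10.
{6} is an SCC by itself.
That gives 2 strongly connected components.

2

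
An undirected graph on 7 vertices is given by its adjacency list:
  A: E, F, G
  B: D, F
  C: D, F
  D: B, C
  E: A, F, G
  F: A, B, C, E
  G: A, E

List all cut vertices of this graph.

F

Removing F increases the component count from 1 to 2, so F is a cut vertex.
By contrast removing G leaves 1 component; it is not a cut vertex. No other vertex is a cut vertex either.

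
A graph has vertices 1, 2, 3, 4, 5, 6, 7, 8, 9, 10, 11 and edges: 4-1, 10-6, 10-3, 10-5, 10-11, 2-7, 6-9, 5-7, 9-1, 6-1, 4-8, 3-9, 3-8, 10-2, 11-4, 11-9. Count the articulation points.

1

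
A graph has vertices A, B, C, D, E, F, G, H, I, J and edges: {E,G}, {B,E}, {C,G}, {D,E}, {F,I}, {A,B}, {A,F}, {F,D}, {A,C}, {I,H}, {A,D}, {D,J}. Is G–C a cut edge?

After removing G–C, the path G-E-B-A-C still connects them, so the edge is not a bridge.

No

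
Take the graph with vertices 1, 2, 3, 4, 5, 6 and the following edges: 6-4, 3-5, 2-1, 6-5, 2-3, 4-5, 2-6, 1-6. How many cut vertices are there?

Removing 5, for instance, still leaves 1 component. No single vertex removal increases the component count — the graph has no articulation points.

0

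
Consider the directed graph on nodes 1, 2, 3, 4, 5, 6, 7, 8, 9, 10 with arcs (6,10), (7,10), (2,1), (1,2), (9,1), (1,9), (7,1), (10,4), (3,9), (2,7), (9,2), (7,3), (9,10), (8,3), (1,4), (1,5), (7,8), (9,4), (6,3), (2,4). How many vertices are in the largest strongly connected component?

6

{1, 2, 3, 7, 8, 9} are all mutually reachable — one SCC of size 6.
{4} is an SCC by itself.
{10} is an SCC by itself.
{5} is an SCC by itself.
{6} is an SCC by itself.
The largest has 6 vertices.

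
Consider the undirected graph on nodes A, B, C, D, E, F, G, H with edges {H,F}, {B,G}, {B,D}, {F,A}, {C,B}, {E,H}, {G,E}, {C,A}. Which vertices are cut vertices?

Removing B increases the component count from 1 to 2, so B is a cut vertex.
By contrast removing H leaves 1 component; it is not a cut vertex. No other vertex is a cut vertex either.

B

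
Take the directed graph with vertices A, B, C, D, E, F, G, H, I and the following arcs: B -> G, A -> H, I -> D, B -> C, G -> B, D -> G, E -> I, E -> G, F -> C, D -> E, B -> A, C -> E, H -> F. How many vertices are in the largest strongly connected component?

{A, B, C, D, E, F, G, H, I} are all mutually reachable — one SCC of size 9.
The largest has 9 vertices.

9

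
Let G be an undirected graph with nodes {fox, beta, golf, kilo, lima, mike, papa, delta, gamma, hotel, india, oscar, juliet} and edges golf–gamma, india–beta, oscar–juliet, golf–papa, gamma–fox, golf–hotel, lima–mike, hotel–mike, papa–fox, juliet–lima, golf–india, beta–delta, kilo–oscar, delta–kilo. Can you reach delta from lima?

Yes

From lima we can reach fox, beta, golf, kilo, lima, mike, papa, delta, gamma, hotel, india, oscar, juliet, which includes delta.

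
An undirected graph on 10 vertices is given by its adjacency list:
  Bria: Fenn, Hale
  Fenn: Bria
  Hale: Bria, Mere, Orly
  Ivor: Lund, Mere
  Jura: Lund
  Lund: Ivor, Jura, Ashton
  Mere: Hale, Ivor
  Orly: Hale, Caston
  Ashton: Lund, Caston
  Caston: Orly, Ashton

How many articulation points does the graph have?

3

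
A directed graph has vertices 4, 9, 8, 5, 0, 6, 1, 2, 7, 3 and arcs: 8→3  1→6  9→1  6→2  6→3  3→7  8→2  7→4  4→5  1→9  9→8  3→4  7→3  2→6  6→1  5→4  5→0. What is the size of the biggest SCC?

5

{1, 2, 6, 8, 9} are all mutually reachable — one SCC of size 5.
{4, 5} are all mutually reachable — one SCC of size 2.
{3, 7} are all mutually reachable — one SCC of size 2.
{0} is an SCC by itself.
The largest has 5 vertices.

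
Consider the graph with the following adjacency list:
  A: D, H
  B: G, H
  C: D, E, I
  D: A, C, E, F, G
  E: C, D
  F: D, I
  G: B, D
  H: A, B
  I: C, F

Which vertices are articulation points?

D

Removing D increases the component count from 1 to 2, so D is a cut vertex.
By contrast removing F leaves 1 component; it is not a cut vertex. No other vertex is a cut vertex either.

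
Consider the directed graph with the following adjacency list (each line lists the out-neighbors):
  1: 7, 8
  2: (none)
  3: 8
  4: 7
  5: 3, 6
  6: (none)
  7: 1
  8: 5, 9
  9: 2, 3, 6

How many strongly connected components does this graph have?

{3, 5, 8, 9} are all mutually reachable — one SCC of size 4.
{1, 7} are all mutually reachable — one SCC of size 2.
{6} is an SCC by itself.
{4} is an SCC by itself.
{2} is an SCC by itself.
That gives 5 strongly connected components.

5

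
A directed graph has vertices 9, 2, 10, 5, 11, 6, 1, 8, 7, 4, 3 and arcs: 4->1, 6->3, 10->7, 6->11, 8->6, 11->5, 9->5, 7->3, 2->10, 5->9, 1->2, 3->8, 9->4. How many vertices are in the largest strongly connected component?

11

{1, 2, 3, 4, 5, 6, 7, 8, 9, 10, 11} are all mutually reachable — one SCC of size 11.
The largest has 11 vertices.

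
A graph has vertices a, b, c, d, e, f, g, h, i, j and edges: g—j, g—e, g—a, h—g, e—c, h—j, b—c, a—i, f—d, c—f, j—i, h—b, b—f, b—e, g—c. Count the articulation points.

1

Removing f increases the component count from 1 to 2, so f is a cut vertex.
By contrast removing b leaves 1 component; it is not a cut vertex. No other vertex is a cut vertex either.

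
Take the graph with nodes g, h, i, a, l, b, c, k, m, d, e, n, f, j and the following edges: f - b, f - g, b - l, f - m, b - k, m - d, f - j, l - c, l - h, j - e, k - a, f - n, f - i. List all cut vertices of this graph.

Removing b increases the component count from 1 to 3, so b is a cut vertex.
Removing f increases the component count from 1 to 6, so f is a cut vertex.
Removing j increases the component count from 1 to 2, so j is a cut vertex.
Likewise k, l, m are cut vertices.
By contrast removing h leaves 1 component; it is not a cut vertex. No other vertex is a cut vertex either.

b, f, j, k, l, m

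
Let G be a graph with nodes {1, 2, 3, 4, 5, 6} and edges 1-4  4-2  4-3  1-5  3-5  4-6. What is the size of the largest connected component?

6

Starting from 1 we can reach 1, 2, 3, 4, 5, 6. That is one component of size 6.
The largest has 6 vertices.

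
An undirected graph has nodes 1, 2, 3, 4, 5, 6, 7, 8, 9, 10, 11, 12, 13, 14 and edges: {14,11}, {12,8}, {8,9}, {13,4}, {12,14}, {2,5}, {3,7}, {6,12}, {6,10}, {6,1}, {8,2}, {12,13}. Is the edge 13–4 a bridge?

Removing 13–4 leaves no path between 13 and 4: the component count goes from 2 to 3. So it is a bridge.

Yes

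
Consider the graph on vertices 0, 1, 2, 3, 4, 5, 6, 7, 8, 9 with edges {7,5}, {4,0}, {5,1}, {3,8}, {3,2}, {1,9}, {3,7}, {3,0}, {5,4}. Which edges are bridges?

1-5, 1-9, 2-3, 3-8

The edges on the cycle 3-7-5-4-0-3 are not bridges since each lies on that cycle.
But removing 3 - 2 disconnects 3 from 2; removing 9 - 1 disconnects 9 from 1; removing 5 - 1 disconnects 5 from 1; removing 3 - 8 disconnects 3 from 8 — these are bridges.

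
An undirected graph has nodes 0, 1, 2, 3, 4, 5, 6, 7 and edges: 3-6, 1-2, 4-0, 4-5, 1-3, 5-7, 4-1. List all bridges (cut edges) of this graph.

removing 5-4 disconnects 5 from 4; removing 1-2 disconnects 1 from 2; removing 5-7 disconnects 5 from 7; removing 6-3 disconnects 6 from 3 — these are bridges.
In total 7 edges are bridges.

0-4, 1-2, 1-3, 1-4, 3-6, 4-5, 5-7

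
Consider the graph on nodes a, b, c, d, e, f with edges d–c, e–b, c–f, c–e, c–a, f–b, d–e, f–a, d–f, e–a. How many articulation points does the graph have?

Removing e, for instance, still leaves 1 component. No single vertex removal increases the component count — the graph has no articulation points.

0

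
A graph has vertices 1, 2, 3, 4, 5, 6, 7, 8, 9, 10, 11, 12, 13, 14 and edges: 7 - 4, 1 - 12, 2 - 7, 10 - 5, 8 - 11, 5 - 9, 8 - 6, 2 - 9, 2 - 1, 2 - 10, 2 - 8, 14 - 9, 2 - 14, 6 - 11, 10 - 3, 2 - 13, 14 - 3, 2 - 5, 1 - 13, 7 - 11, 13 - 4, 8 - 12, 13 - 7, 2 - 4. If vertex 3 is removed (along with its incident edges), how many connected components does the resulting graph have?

1

With 3 gone, the remaining components are: {1, 2, 4, 5, 6, 7, 8, 9, 10, 11, 12, 13, 14}.
That is 1 component.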